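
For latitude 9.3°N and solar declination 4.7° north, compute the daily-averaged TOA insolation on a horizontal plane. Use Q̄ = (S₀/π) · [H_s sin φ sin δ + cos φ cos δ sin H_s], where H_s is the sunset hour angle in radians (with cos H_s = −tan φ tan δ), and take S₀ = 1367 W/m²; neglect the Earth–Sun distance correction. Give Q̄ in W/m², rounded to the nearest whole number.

437 W/m²

cos H_s = −tan(9.3°) · tan(4.7°) = -0.0135, so H_s = arccos(-0.0135) = 90.77°. In radians, H_s = 1.5842.
H_s sin φ sin δ = 1.5842 × 0.1616 × 0.0819 = 0.0210.
cos φ cos δ sin H_s = 0.9869 × 0.9966 × 0.9999 = 0.9834.
Q̄ = (1367/π) × (0.0210 + 0.9834) = 435.13 × 1.0044 = 437.04 W/m².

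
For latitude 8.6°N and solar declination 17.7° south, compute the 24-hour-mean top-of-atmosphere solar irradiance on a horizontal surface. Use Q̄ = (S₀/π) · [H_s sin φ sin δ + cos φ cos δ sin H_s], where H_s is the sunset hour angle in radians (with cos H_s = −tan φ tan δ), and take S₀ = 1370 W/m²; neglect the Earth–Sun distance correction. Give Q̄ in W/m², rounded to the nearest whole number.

380 W/m²

The sunset hour angle satisfies cos H_s = −tan φ tan δ = 0.0483, giving H_s = 87.23°. In radians, H_s = 1.5225.
H_s sin φ sin δ = 1.5225 × 0.1495 × -0.3040 = -0.0692.
cos φ cos δ sin H_s = 0.9888 × 0.9527 × 0.9988 = 0.9409.
Q̄ = (1370/π) × (-0.0692 + 0.9409) = 436.08 × 0.8717 = 380.13 W/m².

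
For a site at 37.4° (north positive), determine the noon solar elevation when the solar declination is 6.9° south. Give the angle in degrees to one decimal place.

At local solar noon the hour angle is zero, so the elevation is 90° − |φ − δ| = 90° − |37.4° − (-6.9°)| = 90° − 44.3° = 45.7°.

45.7°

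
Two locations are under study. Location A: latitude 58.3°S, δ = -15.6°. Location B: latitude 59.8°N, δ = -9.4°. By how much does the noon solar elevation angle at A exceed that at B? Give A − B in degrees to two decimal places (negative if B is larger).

A: 90° − |-58.3 − (-15.6)| = 47.30°.
B: 90° − |59.8 − (-9.4)| = 20.80°.
A − B = 47.30 − 20.80 = 26.50°.

+26.50°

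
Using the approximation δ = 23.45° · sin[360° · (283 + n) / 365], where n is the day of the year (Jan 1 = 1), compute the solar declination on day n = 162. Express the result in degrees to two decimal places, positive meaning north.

+23.01°

360 × (283 + 162) / 365 = 438.904°; sin(438.904°) = 0.9813.
δ = 23.45 × 0.9813 = 23.011° ≈ +23.01°.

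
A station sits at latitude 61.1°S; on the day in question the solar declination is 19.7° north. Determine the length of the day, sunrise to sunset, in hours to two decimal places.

6.61 hours

cos H_s = −tan(-61.1°) · tan(19.7°) = 0.6486, so H_s = arccos(0.6486) = 49.56°.
Day length = 2 H_s / 15° h⁻¹ = 99.12° / 15 = 6.608 h.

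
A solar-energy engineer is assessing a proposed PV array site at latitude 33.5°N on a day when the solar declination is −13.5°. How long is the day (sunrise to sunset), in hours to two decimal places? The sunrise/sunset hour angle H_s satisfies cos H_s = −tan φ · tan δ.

−tan φ tan δ = −(0.6619)(-0.2401) = 0.1589; H_s = arccos(0.1589) = 80.86°.
Day length = 2 H_s / 15° h⁻¹ = 161.72° / 15 = 10.781 h.

10.78 hours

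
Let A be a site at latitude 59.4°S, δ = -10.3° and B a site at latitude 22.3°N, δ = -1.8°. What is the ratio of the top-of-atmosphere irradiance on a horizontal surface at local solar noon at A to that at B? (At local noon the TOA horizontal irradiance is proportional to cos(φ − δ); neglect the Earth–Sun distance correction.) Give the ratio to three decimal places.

0.717

A: cos θ_z = cos(-59.4° − (-10.3°)) = 0.6547.
B: cos θ_z = cos(22.3° − (-1.8°)) = 0.9128.
Ratio A/B = 0.6547 / 0.9128 = 0.7172.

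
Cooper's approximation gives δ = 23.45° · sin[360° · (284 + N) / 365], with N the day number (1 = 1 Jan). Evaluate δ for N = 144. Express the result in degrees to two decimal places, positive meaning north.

360 × (284 + 144) / 365 = 422.137°; sin(422.137°) = 0.8841.
δ = 23.45 × 0.8841 = 20.732° ≈ +20.73°.

+20.73°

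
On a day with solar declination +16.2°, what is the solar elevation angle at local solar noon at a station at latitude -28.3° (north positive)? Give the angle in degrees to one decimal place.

45.5°

At local solar noon the hour angle is zero, so the elevation is 90° − |φ − δ| = 90° − |-28.3° − (16.2°)| = 90° − 44.5° = 45.5°.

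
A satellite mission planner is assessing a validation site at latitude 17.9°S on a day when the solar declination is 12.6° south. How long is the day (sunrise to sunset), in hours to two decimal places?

12.55 hours

The sunset hour angle satisfies cos H_s = −tan φ tan δ = -0.0722, giving H_s = 94.14°.
Day length = 2 H_s / 15° h⁻¹ = 188.28° / 15 = 12.552 h.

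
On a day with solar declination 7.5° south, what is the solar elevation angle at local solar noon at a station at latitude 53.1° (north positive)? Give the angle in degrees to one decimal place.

At local solar noon the hour angle is zero, so the elevation is 90° − |φ − δ| = 90° − |53.1° − (-7.5°)| = 90° − 60.6° = 29.4°.

29.4°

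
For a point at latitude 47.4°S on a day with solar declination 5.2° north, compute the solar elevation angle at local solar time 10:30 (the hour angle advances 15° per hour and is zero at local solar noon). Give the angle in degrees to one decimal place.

Hour angle H = 15° × (10.5 − 12) = -22.50°.
With φ = -47.4°, δ = 5.2°, H = -22.50°: sin φ sin δ = -0.0667, cos φ cos δ cos H = 0.6228, so cos θ_z = 0.5561.
θ_z = arccos(0.5561) = 56.21°, so the elevation is 90° − 56.21° = 33.79°.

33.8°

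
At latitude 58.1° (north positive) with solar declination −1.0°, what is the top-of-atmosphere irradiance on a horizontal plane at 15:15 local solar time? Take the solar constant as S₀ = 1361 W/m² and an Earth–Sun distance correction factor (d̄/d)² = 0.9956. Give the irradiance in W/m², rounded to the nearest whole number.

452 W/m²

Hour angle H = 15° × (15.25 − 12) = 48.75°.
cos θ_z = sin φ sin δ + cos φ cos δ cos H = (0.8490)(-0.0175) + (0.5284)(0.9998)(0.6593) = 0.3334.
Top-of-atmosphere irradiance = S₀ (d̄/d)² cos θ_z = 1361 × 0.9956 × 0.3334 = 451.76 W/m².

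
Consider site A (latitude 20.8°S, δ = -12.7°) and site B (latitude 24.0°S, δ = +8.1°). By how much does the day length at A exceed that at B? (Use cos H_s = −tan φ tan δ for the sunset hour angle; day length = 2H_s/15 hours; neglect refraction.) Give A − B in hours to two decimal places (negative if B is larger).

+1.14 h

A: H_s = arccos(−tan -20.8° · tan -12.7°) = 94.91°, so 2H_s/15 = 12.6547 h.
B: H_s = arccos(−tan -24.0° · tan 8.1°) = 86.37°, so 2H_s/15 = 11.5160 h.
A − B = 12.6547 − 11.5160 = 1.1387 h.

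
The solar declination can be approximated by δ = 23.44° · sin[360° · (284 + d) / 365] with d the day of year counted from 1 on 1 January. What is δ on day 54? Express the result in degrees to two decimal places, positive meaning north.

360 × (284 + 54) / 365 = 333.370°; sin(333.370°) = -0.4482.
δ = 23.44 × -0.4482 = -10.506° ≈ -10.51°.

-10.51°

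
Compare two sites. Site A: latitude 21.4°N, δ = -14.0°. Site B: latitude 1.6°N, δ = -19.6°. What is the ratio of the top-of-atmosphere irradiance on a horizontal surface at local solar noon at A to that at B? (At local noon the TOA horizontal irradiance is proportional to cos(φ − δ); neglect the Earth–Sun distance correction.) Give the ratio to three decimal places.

A: cos θ_z = cos(21.4° − (-14.0°)) = 0.8151.
B: cos θ_z = cos(1.6° − (-19.6°)) = 0.9323.
Ratio A/B = 0.8151 / 0.9323 = 0.8743.

0.874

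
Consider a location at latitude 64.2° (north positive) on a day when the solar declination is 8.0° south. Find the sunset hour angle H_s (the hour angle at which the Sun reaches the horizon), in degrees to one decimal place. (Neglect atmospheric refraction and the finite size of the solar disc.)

73.1°

cos H_s = −tan(64.2°) · tan(-8.0°) = 0.2907, so H_s = arccos(0.2907) = 73.10°.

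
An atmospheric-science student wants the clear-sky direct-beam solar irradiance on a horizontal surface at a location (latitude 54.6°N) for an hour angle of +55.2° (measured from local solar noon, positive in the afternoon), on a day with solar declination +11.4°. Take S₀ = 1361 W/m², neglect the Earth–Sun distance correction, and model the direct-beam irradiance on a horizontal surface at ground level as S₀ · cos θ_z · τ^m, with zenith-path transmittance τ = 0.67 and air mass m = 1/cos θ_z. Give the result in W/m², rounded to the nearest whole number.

cos θ_z = sin(54.6°) sin(11.4°) + cos(54.6°) cos(11.4°) cos(55.20°) = 0.1611 + 0.3241 = 0.4852.
Air mass m = 1/cos θ_z = 1/0.4852 = 2.061; τ^m = 0.67^2.061 = 0.4381.
Surface direct beam = 1361 × 0.4852 × 0.4381 = 289.30 W/m².

289 W/m²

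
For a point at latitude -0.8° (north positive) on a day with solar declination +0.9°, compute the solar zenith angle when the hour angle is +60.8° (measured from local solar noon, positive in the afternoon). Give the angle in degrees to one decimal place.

cos θ_z = sin(-0.8°) sin(0.9°) + cos(-0.8°) cos(0.9°) cos(60.80°) = -0.0002 + 0.4878 = 0.4876.
θ_z = arccos(0.4876) = 60.82°.

60.8°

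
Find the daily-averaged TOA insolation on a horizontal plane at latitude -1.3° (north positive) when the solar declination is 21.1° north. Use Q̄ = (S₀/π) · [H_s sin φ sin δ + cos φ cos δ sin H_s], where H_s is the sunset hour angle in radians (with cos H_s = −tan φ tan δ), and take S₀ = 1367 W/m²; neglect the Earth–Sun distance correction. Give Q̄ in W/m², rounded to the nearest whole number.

cos H_s = −tan(-1.3°) · tan(21.1°) = 0.0088, so H_s = arccos(0.0088) = 89.50°. In radians, H_s = 1.5621.
H_s sin φ sin δ = 1.5621 × -0.0227 × 0.3600 = -0.0128.
cos φ cos δ sin H_s = 0.9997 × 0.9330 × 1.0000 = 0.9327.
Q̄ = (1367/π) × (-0.0128 + 0.9327) = 435.13 × 0.9199 = 400.28 W/m².

400 W/m²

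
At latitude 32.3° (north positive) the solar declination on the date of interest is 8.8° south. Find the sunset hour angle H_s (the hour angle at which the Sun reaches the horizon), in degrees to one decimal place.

84.4°

cos H_s = −tan(32.3°) · tan(-8.8°) = 0.0979, so H_s = arccos(0.0979) = 84.38°.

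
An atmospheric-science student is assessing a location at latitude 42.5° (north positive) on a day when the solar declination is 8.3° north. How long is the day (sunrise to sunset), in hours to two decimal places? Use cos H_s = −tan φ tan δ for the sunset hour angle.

The sunset hour angle satisfies cos H_s = −tan φ tan δ = -0.1337, giving H_s = 97.68°.
Day length = 2 H_s / 15° h⁻¹ = 195.36° / 15 = 13.024 h.

13.02 hours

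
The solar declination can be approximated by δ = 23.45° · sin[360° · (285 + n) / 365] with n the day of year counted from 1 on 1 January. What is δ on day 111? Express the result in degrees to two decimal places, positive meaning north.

360 × (285 + 111) / 365 = 390.575°; sin(390.575°) = 0.5087.
δ = 23.45 × 0.5087 = 11.929° ≈ +11.93°.

+11.93°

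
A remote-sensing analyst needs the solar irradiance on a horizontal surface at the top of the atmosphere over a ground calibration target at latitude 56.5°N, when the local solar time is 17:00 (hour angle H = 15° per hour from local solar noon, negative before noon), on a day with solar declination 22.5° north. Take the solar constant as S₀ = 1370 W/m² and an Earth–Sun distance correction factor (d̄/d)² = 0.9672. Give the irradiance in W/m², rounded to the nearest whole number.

598 W/m²

Hour angle H = 15° × (17 − 12) = 75.00°.
With φ = 56.5°, δ = 22.5°, H = 75.00°: sin φ sin δ = 0.3191, cos φ cos δ cos H = 0.1320, so cos θ_z = 0.4511.
Top-of-atmosphere irradiance = S₀ (d̄/d)² cos θ_z = 1370 × 0.9672 × 0.4511 = 597.74 W/m².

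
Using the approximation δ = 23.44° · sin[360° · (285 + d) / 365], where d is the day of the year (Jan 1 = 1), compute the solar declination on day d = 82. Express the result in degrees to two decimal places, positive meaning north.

360 × (285 + 82) / 365 = 361.973°; sin(361.973°) = 0.0344.
δ = 23.44 × 0.0344 = 0.806° ≈ +0.81°.

+0.81°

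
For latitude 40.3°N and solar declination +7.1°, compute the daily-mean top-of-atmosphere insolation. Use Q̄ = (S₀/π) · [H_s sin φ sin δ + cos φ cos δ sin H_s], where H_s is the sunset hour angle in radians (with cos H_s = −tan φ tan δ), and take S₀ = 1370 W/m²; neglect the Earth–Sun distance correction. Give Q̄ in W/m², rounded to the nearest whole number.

−tan φ tan δ = −(0.8481)(0.1246) = -0.1057; H_s = arccos(-0.1057) = 96.07°. In radians, H_s = 1.6767.
H_s sin φ sin δ = 1.6767 × 0.6468 × 0.1236 = 0.1340.
cos φ cos δ sin H_s = 0.7627 × 0.9923 × 0.9944 = 0.7526.
Q̄ = (1370/π) × (0.1340 + 0.7526) = 436.08 × 0.8866 = 386.63 W/m².

387 W/m²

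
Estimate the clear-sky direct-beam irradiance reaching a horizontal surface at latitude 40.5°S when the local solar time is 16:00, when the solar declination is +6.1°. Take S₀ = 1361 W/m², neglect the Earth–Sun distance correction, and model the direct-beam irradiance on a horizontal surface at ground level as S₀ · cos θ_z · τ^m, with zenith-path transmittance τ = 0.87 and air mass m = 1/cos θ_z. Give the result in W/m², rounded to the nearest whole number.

268 W/m²

Hour angle H = 15° × (16 − 12) = 60.00°.
cos θ_z = sin φ sin δ + cos φ cos δ cos H = (-0.6494)(0.1063) + (0.7604)(0.9943)(0.5000) = 0.3090.
Air mass m = 1/cos θ_z = 1/0.3090 = 3.236; τ^m = 0.87^3.236 = 0.6372.
Surface direct beam = 1361 × 0.3090 × 0.6372 = 267.97 W/m².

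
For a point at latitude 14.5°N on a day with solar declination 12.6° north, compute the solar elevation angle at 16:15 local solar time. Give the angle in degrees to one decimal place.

28.2°

Hour angle H = 15° × (16.25 − 12) = 63.75°.
cos θ_z = sin φ sin δ + cos φ cos δ cos H = (0.2504)(0.2181) + (0.9681)(0.9759)(0.4423) = 0.4725.
θ_z = arccos(0.4725) = 61.80°, so the elevation is 90° − 61.80° = 28.20°.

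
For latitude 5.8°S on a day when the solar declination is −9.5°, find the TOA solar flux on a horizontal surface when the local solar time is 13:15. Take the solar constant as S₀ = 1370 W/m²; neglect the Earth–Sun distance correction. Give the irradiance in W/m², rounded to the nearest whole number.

Hour angle H = 15° × (13.25 − 12) = 18.75°.
cos θ_z = sin φ sin δ + cos φ cos δ cos H = (-0.1011)(-0.1650) + (0.9949)(0.9863)(0.9469) = 0.9458.
Top-of-atmosphere irradiance = S₀ cos θ_z = 1370 × 0.9458 = 1295.75 W/m².

1296 W/m²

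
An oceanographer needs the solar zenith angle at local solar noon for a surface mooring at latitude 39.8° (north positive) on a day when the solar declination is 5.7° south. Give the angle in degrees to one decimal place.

At local solar noon the hour angle is zero, so the zenith angle is |φ − δ| = |39.8° − (-5.7°)| = 45.5°.

45.5°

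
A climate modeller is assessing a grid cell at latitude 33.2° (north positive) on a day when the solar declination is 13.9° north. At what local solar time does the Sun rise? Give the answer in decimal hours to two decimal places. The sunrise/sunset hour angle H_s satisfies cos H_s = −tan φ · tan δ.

5.38 h

−tan φ tan δ = −(0.6544)(0.2475) = -0.1620; H_s = arccos(-0.1620) = 99.32°.
Sunrise is at 12 − H_s/15 = 12 − 6.621 = 5.379 h local solar time.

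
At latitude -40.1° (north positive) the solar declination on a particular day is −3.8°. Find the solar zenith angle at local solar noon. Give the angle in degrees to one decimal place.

36.3°

At local solar noon the hour angle is zero, so the zenith angle is |φ − δ| = |-40.1° − (-3.8°)| = 36.3°.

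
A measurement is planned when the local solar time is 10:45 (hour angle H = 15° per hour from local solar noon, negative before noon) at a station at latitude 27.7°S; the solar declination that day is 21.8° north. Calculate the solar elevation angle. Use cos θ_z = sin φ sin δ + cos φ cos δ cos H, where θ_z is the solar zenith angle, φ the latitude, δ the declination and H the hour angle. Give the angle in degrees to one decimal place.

37.3°

Hour angle H = 15° × (10.75 − 12) = -18.75°.
cos θ_z = sin(-27.7°) sin(21.8°) + cos(-27.7°) cos(21.8°) cos(-18.75°) = -0.1726 + 0.7784 = 0.6058.
θ_z = arccos(0.6058) = 52.71°, so the elevation is 90° − 52.71° = 37.29°.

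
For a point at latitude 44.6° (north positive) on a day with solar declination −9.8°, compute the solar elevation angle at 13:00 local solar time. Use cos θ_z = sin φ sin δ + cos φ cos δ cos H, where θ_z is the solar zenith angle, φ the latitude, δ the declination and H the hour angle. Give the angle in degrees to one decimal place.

Hour angle H = 15° × (13 − 12) = 15.00°.
cos θ_z = sin(44.6°) sin(-9.8°) + cos(44.6°) cos(-9.8°) cos(15.00°) = -0.1195 + 0.6777 = 0.5582.
θ_z = arccos(0.5582) = 56.07°, so the elevation is 90° − 56.07° = 33.93°.

33.9°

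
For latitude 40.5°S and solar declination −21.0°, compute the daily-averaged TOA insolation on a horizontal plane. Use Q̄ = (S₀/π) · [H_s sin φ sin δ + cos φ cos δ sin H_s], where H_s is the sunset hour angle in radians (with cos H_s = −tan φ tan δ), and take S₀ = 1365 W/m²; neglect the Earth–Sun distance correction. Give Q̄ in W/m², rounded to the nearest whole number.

484 W/m²

The sunset hour angle satisfies cos H_s = −tan φ tan δ = -0.3279, giving H_s = 109.14°. In radians, H_s = 1.9049.
H_s sin φ sin δ = 1.9049 × -0.6494 × -0.3584 = 0.4434.
cos φ cos δ sin H_s = 0.7604 × 0.9336 × 0.9447 = 0.6707.
Q̄ = (1365/π) × (0.4434 + 0.6707) = 434.49 × 1.1141 = 484.07 W/m².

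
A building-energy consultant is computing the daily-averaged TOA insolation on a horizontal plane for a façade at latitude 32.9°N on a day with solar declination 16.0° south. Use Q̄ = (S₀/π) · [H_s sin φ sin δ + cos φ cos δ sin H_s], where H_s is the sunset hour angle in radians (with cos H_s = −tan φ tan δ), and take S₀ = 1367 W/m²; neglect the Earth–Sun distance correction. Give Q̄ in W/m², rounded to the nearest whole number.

255 W/m²

The sunset hour angle satisfies cos H_s = −tan φ tan δ = 0.1855, giving H_s = 79.31°. In radians, H_s = 1.3842.
H_s sin φ sin δ = 1.3842 × 0.5432 × -0.2756 = -0.2072.
cos φ cos δ sin H_s = 0.8396 × 0.9613 × 0.9826 = 0.7931.
Q̄ = (1367/π) × (-0.2072 + 0.7931) = 435.13 × 0.5859 = 254.94 W/m².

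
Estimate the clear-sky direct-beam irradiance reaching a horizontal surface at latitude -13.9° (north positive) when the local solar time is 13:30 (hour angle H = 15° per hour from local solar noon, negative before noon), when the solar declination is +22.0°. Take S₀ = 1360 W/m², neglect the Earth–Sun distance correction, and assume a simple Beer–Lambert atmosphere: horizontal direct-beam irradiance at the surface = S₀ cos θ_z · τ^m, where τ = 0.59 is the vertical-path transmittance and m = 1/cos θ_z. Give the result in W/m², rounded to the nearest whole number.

Hour angle H = 15° × (13.5 − 12) = 22.50°.
cos θ_z = sin φ sin δ + cos φ cos δ cos H = (-0.2402)(0.3746) + (0.9707)(0.9272)(0.9239) = 0.7416.
Air mass m = 1/cos θ_z = 1/0.7416 = 1.348; τ^m = 0.59^1.348 = 0.4910.
Surface direct beam = 1360 × 0.7416 × 0.4910 = 495.21 W/m².

495 W/m²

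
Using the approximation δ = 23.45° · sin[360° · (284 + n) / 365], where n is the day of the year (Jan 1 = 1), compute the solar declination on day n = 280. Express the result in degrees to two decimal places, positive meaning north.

-6.57°

360 × (284 + 280) / 365 = 556.274°; sin(556.274°) = -0.2802.
δ = 23.45 × -0.2802 = -6.571° ≈ -6.57°.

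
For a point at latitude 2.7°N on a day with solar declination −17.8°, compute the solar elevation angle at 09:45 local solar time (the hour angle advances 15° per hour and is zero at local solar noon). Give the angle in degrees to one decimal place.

50.9°

Hour angle H = 15° × (9.75 − 12) = -33.75°.
With φ = 2.7°, δ = -17.8°, H = -33.75°: sin φ sin δ = -0.0144, cos φ cos δ cos H = 0.7908, so cos θ_z = 0.7764.
θ_z = arccos(0.7764) = 39.07°, so the elevation is 90° − 39.07° = 50.93°.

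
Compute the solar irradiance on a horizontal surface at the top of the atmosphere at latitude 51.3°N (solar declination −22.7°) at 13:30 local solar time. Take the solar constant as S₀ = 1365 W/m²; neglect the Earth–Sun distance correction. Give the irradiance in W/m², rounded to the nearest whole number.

Hour angle H = 15° × (13.5 − 12) = 22.50°.
cos θ_z = sin(51.3°) sin(-22.7°) + cos(51.3°) cos(-22.7°) cos(22.50°) = -0.3012 + 0.5329 = 0.2317.
Top-of-atmosphere irradiance = S₀ cos θ_z = 1365 × 0.2317 = 316.27 W/m².

316 W/m²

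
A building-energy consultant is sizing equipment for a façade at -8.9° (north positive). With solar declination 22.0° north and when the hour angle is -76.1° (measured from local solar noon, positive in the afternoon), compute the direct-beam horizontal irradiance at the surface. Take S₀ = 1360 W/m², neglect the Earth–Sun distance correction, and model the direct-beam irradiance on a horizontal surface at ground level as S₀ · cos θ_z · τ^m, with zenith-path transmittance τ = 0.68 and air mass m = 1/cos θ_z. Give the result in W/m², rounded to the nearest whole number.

cos θ_z = sin(-8.9°) sin(22.0°) + cos(-8.9°) cos(22.0°) cos(-76.10°) = -0.0580 + 0.2201 = 0.1621.
Air mass m = 1/cos θ_z = 1/0.1621 = 6.169; τ^m = 0.68^6.169 = 0.0926.
Surface direct beam = 1360 × 0.1621 × 0.0926 = 20.41 W/m².

20 W/m²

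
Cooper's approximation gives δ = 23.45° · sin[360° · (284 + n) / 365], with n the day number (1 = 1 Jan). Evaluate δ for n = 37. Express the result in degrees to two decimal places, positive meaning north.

-16.11°

360 × (284 + 37) / 365 = 316.603°; sin(316.603°) = -0.6870.
δ = 23.45 × -0.6870 = -16.110° ≈ -16.11°.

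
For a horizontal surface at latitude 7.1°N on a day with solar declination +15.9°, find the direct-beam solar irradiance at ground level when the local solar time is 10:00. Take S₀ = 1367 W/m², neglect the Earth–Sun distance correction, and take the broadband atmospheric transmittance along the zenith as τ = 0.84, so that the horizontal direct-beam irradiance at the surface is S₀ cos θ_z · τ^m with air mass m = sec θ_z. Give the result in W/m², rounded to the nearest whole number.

Hour angle H = 15° × (10 − 12) = -30.00°.
cos θ_z = sin φ sin δ + cos φ cos δ cos H = (0.1236)(0.2740) + (0.9923)(0.9617)(0.8660) = 0.8603.
Air mass m = 1/cos θ_z = 1/0.8603 = 1.162; τ^m = 0.84^1.162 = 0.8166.
Surface direct beam = 1367 × 0.8603 × 0.8166 = 960.35 W/m².

960 W/m²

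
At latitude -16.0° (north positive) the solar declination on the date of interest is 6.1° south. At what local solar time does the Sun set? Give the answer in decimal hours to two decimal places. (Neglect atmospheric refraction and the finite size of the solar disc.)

18.12 h

cos H_s = −tan(-16.0°) · tan(-6.1°) = -0.0306, so H_s = arccos(-0.0306) = 91.75°.
Sunset is at 12 + H_s/15 = 12 + 6.117 = 18.117 h local solar time.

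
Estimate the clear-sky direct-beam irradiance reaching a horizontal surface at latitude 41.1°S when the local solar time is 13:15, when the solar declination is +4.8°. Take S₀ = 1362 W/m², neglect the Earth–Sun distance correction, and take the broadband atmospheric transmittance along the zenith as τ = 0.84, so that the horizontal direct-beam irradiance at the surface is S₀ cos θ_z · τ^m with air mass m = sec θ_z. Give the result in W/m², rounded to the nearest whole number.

685 W/m²

Hour angle H = 15° × (13.25 − 12) = 18.75°.
cos θ_z = sin(-41.1°) sin(4.8°) + cos(-41.1°) cos(4.8°) cos(18.75°) = -0.0550 + 0.7111 = 0.6561.
Air mass m = 1/cos θ_z = 1/0.6561 = 1.524; τ^m = 0.84^1.524 = 0.7667.
Surface direct beam = 1362 × 0.6561 × 0.7667 = 685.13 W/m².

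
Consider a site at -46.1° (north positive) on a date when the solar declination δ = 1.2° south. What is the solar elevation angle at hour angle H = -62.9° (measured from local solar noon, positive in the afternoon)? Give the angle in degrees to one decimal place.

cos θ_z = sin φ sin δ + cos φ cos δ cos H = (-0.7206)(-0.0209) + (0.6934)(0.9998)(0.4555) = 0.3308.
θ_z = arccos(0.3308) = 70.68°, so the elevation is 90° − 70.68° = 19.32°.

19.3°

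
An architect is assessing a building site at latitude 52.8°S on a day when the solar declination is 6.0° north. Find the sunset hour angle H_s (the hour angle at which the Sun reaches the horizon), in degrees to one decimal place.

82.0°

cos H_s = −tan(-52.8°) · tan(6.0°) = 0.1385, so H_s = arccos(0.1385) = 82.04°.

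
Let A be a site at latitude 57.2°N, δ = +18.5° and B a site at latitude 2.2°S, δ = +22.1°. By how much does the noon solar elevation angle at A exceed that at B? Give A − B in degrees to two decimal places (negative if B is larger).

A: 90° − |57.2 − (18.5)| = 51.30°.
B: 90° − |-2.2 − (22.1)| = 65.70°.
A − B = 51.30 − 65.70 = -14.40°.

-14.40°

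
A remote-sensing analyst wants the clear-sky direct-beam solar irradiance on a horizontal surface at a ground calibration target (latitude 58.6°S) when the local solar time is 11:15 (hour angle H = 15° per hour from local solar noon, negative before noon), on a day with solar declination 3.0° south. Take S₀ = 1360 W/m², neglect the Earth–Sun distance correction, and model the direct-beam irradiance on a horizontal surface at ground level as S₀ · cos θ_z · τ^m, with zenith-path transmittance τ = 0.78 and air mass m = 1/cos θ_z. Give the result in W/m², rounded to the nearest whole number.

482 W/m²

Hour angle H = 15° × (11.25 − 12) = -11.25°.
With φ = -58.6°, δ = -3.0°, H = -11.25°: sin φ sin δ = 0.0447, cos φ cos δ cos H = 0.5103, so cos θ_z = 0.5550.
Air mass m = 1/cos θ_z = 1/0.5550 = 1.802; τ^m = 0.78^1.802 = 0.6391.
Surface direct beam = 1360 × 0.5550 × 0.6391 = 482.39 W/m².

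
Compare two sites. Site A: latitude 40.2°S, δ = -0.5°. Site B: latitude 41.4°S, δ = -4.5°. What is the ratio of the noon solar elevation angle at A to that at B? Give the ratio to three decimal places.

A: 90° − |-40.2 − (-0.5)| = 50.30°.
B: 90° − |-41.4 − (-4.5)| = 53.10°.
Ratio A/B = 50.3000 / 53.1000 = 0.9473.

0.947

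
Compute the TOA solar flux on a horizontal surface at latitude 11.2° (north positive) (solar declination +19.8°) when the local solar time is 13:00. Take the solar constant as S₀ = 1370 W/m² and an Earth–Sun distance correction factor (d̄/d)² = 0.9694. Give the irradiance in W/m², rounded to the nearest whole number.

Hour angle H = 15° × (13 − 12) = 15.00°.
cos θ_z = sin φ sin δ + cos φ cos δ cos H = (0.1942)(0.3387) + (0.9810)(0.9409)(0.9659) = 0.9573.
Top-of-atmosphere irradiance = S₀ (d̄/d)² cos θ_z = 1370 × 0.9694 × 0.9573 = 1271.37 W/m².

1271 W/m²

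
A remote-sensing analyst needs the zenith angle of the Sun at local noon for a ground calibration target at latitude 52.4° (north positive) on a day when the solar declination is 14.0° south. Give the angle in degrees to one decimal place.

At local solar noon the hour angle is zero, so the zenith angle is |φ − δ| = |52.4° − (-14.0°)| = 66.4°.

66.4°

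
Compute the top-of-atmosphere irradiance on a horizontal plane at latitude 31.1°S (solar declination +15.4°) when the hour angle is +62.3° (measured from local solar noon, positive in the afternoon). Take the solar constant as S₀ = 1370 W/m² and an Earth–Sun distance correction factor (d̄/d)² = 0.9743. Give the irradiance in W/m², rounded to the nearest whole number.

With φ = -31.1°, δ = 15.4°, H = 62.30°: sin φ sin δ = -0.1372, cos φ cos δ cos H = 0.3837, so cos θ_z = 0.2465.
Top-of-atmosphere irradiance = S₀ (d̄/d)² cos θ_z = 1370 × 0.9743 × 0.2465 = 329.03 W/m².

329 W/m²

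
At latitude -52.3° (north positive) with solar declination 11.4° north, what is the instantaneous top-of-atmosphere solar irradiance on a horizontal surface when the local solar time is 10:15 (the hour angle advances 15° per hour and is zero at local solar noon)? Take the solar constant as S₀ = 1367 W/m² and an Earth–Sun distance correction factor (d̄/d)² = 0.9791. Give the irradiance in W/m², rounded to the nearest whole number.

510 W/m²

Hour angle H = 15° × (10.25 − 12) = -26.25°.
cos θ_z = sin(-52.3°) sin(11.4°) + cos(-52.3°) cos(11.4°) cos(-26.25°) = -0.1564 + 0.5376 = 0.3812.
Top-of-atmosphere irradiance = S₀ (d̄/d)² cos θ_z = 1367 × 0.9791 × 0.3812 = 510.21 W/m².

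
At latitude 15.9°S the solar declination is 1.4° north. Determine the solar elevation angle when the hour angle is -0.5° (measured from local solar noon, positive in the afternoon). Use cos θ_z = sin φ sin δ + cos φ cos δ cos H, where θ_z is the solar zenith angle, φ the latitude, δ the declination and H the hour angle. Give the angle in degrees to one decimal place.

cos θ_z = sin φ sin δ + cos φ cos δ cos H = (-0.2740)(0.0244) + (0.9617)(0.9997)(1.0000) = 0.9547.
θ_z = arccos(0.9547) = 17.31°, so the elevation is 90° − 17.31° = 72.69°.

72.7°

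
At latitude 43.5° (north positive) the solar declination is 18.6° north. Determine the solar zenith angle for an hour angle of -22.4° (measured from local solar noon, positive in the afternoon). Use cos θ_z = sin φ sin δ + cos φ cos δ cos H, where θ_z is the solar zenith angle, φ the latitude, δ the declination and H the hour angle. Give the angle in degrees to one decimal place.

31.2°

With φ = 43.5°, δ = 18.6°, H = -22.40°: sin φ sin δ = 0.2196, cos φ cos δ cos H = 0.6356, so cos θ_z = 0.8552.
θ_z = arccos(0.8552) = 31.22°.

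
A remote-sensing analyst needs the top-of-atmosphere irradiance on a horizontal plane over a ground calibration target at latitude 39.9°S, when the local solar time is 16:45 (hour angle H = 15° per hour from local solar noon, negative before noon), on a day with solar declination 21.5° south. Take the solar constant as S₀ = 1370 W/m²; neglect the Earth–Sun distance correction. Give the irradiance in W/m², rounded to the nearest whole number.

Hour angle H = 15° × (16.75 − 12) = 71.25°.
cos θ_z = sin(-39.9°) sin(-21.5°) + cos(-39.9°) cos(-21.5°) cos(71.25°) = 0.2351 + 0.2294 = 0.4645.
Top-of-atmosphere irradiance = S₀ cos θ_z = 1370 × 0.4645 = 636.37 W/m².

636 W/m²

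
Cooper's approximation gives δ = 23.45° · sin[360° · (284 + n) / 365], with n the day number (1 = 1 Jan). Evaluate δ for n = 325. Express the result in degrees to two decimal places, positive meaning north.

-20.44°

360 × (284 + 325) / 365 = 600.658°; sin(600.658°) = -0.8717.
δ = 23.45 × -0.8717 = -20.441° ≈ -20.44°.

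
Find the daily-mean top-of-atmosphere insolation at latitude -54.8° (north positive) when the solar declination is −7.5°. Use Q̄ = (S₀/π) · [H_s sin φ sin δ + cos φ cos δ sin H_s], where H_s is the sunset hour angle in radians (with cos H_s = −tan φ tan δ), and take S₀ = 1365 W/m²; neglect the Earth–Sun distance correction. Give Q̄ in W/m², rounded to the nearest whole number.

cos H_s = −tan(-54.8°) · tan(-7.5°) = -0.1866, so H_s = arccos(-0.1866) = 100.75°. In radians, H_s = 1.7584.
H_s sin φ sin δ = 1.7584 × -0.8171 × -0.1305 = 0.1875.
cos φ cos δ sin H_s = 0.5764 × 0.9914 × 0.9825 = 0.5614.
Q̄ = (1365/π) × (0.1875 + 0.5614) = 434.49 × 0.7489 = 325.39 W/m².

325 W/m²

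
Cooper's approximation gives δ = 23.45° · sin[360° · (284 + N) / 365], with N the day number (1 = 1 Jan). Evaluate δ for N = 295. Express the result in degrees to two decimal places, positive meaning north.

360 × (284 + 295) / 365 = 571.068°; sin(571.068°) = -0.5161.
δ = 23.45 × -0.5161 = -12.103° ≈ -12.10°.

-12.10°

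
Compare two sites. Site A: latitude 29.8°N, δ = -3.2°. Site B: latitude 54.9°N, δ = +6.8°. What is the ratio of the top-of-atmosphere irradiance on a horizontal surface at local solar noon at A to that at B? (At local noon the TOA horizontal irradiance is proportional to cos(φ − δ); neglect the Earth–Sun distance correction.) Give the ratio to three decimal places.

1.256

A: cos θ_z = cos(29.8° − (-3.2°)) = 0.8387.
B: cos θ_z = cos(54.9° − (6.8°)) = 0.6678.
Ratio A/B = 0.8387 / 0.6678 = 1.2559.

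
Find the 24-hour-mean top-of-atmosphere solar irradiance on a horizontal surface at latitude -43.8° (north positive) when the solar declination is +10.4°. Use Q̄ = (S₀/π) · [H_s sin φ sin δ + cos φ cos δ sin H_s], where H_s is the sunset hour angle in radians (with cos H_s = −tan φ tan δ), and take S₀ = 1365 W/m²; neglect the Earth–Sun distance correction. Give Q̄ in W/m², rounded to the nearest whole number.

228 W/m²

The sunset hour angle satisfies cos H_s = −tan φ tan δ = 0.1760, giving H_s = 79.86°. In radians, H_s = 1.3938.
H_s sin φ sin δ = 1.3938 × -0.6921 × 0.1805 = -0.1741.
cos φ cos δ sin H_s = 0.7218 × 0.9836 × 0.9844 = 0.6989.
Q̄ = (1365/π) × (-0.1741 + 0.6989) = 434.49 × 0.5248 = 228.02 W/m².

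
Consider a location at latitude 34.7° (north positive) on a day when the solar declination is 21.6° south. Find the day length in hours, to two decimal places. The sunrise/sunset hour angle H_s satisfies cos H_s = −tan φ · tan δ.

9.88 hours

−tan φ tan δ = −(0.6924)(-0.3959) = 0.2741; H_s = arccos(0.2741) = 74.09°.
Day length = 2 H_s / 15° h⁻¹ = 148.18° / 15 = 9.879 h.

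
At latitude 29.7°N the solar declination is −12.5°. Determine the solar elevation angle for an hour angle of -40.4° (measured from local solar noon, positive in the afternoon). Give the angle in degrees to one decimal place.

32.6°

cos θ_z = sin φ sin δ + cos φ cos δ cos H = (0.4955)(-0.2164) + (0.8686)(0.9763)(0.7615) = 0.5385.
θ_z = arccos(0.5385) = 57.42°, so the elevation is 90° − 57.42° = 32.58°.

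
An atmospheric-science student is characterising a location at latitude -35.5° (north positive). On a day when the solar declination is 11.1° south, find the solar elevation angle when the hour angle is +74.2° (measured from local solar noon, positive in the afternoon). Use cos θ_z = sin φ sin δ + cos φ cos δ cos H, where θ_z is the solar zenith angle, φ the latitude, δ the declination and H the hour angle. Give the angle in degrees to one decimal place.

cos θ_z = sin(-35.5°) sin(-11.1°) + cos(-35.5°) cos(-11.1°) cos(74.20°) = 0.1118 + 0.2175 = 0.3293.
θ_z = arccos(0.3293) = 70.77°, so the elevation is 90° − 70.77° = 19.23°.

19.2°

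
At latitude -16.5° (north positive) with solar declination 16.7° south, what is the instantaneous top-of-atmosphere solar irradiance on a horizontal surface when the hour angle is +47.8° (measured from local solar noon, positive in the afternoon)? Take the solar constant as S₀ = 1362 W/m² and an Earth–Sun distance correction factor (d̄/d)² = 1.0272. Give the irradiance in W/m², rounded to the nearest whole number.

cos θ_z = sin(-16.5°) sin(-16.7°) + cos(-16.5°) cos(-16.7°) cos(47.80°) = 0.0816 + 0.6169 = 0.6985.
Top-of-atmosphere irradiance = S₀ (d̄/d)² cos θ_z = 1362 × 1.0272 × 0.6985 = 977.23 W/m².

977 W/m²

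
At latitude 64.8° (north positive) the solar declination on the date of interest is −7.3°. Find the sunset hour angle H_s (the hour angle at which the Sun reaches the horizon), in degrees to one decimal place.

74.2°

cos H_s = −tan(64.8°) · tan(-7.3°) = 0.2722, so H_s = arccos(0.2722) = 74.20°.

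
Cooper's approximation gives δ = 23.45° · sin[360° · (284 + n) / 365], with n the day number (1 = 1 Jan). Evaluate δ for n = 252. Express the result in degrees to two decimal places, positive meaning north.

+4.61°

360 × (284 + 252) / 365 = 528.658°; sin(528.658°) = 0.1967.
δ = 23.45 × 0.1967 = 4.613° ≈ +4.61°.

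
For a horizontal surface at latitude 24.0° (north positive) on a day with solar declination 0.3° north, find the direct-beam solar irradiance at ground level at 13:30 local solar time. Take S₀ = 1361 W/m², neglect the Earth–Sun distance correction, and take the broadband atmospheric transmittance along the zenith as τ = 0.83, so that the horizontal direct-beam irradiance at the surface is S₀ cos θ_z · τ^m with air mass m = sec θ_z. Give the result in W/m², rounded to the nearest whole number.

Hour angle H = 15° × (13.5 − 12) = 22.50°.
cos θ_z = sin φ sin δ + cos φ cos δ cos H = (0.4067)(0.0052) + (0.9135)(1.0000)(0.9239) = 0.8461.
Air mass m = 1/cos θ_z = 1/0.8461 = 1.182; τ^m = 0.83^1.182 = 0.8023.
Surface direct beam = 1361 × 0.8461 × 0.8023 = 923.88 W/m².

924 W/m²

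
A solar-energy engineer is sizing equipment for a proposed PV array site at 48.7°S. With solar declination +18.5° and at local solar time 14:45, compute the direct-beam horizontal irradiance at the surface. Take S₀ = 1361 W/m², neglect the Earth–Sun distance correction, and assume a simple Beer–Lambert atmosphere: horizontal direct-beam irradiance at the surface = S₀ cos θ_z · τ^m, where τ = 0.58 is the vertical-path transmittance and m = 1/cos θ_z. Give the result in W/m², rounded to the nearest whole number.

30 W/m²

Hour angle H = 15° × (14.75 − 12) = 41.25°.
cos θ_z = sin φ sin δ + cos φ cos δ cos H = (-0.7513)(0.3173) + (0.6600)(0.9483)(0.7518) = 0.2321.
Air mass m = 1/cos θ_z = 1/0.2321 = 4.308; τ^m = 0.58^4.308 = 0.0957.
Surface direct beam = 1361 × 0.2321 × 0.0957 = 30.23 W/m².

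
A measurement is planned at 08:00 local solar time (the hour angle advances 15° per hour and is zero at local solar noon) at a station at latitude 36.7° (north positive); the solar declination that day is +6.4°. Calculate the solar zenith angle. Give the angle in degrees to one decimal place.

Hour angle H = 15° × (8 − 12) = -60.00°.
With φ = 36.7°, δ = 6.4°, H = -60.00°: sin φ sin δ = 0.0666, cos φ cos δ cos H = 0.3984, so cos θ_z = 0.4650.
θ_z = arccos(0.4650) = 62.29°.

62.3°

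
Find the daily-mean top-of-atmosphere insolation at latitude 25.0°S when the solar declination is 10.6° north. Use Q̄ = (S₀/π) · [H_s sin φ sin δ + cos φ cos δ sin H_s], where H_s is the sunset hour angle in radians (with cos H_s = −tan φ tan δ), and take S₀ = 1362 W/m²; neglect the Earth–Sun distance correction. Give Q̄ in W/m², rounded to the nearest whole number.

The sunset hour angle satisfies cos H_s = −tan φ tan δ = 0.0873, giving H_s = 84.99°. In radians, H_s = 1.4834.
H_s sin φ sin δ = 1.4834 × -0.4226 × 0.1840 = -0.1153.
cos φ cos δ sin H_s = 0.9063 × 0.9829 × 0.9962 = 0.8874.
Q̄ = (1362/π) × (-0.1153 + 0.8874) = 433.54 × 0.7721 = 334.74 W/m².

335 W/m²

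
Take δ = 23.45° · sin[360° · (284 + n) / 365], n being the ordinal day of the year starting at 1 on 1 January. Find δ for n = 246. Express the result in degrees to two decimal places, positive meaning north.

+6.96°

360 × (284 + 246) / 365 = 522.740°; sin(522.740°) = 0.2967.
δ = 23.45 × 0.2967 = 6.958° ≈ +6.96°.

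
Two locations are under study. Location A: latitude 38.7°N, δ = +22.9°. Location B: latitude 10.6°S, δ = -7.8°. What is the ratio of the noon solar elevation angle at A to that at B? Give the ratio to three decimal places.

0.851

A: 90° − |38.7 − (22.9)| = 74.20°.
B: 90° − |-10.6 − (-7.8)| = 87.20°.
Ratio A/B = 74.2000 / 87.2000 = 0.8509.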